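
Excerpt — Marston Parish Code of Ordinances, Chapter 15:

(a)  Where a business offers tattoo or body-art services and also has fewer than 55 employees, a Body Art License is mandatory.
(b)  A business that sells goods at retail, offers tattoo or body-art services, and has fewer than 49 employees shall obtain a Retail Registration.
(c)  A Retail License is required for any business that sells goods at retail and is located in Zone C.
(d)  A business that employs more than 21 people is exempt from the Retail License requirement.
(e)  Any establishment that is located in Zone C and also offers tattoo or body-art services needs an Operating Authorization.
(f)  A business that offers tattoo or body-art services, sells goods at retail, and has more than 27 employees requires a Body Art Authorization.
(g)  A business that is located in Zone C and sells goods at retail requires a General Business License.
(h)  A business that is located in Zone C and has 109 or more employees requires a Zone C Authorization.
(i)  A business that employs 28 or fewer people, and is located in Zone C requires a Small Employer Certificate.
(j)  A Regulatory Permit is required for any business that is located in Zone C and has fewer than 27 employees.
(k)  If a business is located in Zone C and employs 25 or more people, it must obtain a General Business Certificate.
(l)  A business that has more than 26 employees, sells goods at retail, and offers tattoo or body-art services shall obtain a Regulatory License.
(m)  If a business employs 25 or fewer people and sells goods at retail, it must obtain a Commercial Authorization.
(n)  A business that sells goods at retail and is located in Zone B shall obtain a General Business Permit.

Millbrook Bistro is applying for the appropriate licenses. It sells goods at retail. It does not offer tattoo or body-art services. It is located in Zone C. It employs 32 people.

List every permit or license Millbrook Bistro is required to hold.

General Business Certificate, General Business License

(a) does not offer tattoo or body-art services; employees 32 < 55 → Body Art License not required.
(b) sells goods at retail; does not offer tattoo or body-art services; employees 32 < 49 → Retail Registration not required.
(c) sells goods at retail; is located in Zone C → Retail License required.
(d) employees 32 > 21 → exempt from Retail License.
(e) is located in Zone C; does not offer tattoo or body-art services → Operating Authorization not required.
(f) does not offer tattoo or body-art services; sells goods at retail; employees 32 > 27 → Body Art Authorization not required.
(g) is located in Zone C; sells goods at retail → General Business License required.
(h) is located in Zone C; employees 32 < 109 → Zone C Authorization not required.
(i) employees 32 > 28; is located in Zone C → Small Employer Certificate not required.
(j) is located in Zone C; employees 32 ≥ 27 → Regulatory Permit not required.
(k) is located in Zone C; employees 32 ≥ 25 → General Business Certificate required.
(l) employees 32 > 26; sells goods at retail; does not offer tattoo or body-art services → Regulatory License not required.
(m) employees 32 > 25; sells goods at retail → Commercial Authorization not required.
(n) sells goods at retail; is located in Zone C (not: is located in Zone B) → General Business Permit not required.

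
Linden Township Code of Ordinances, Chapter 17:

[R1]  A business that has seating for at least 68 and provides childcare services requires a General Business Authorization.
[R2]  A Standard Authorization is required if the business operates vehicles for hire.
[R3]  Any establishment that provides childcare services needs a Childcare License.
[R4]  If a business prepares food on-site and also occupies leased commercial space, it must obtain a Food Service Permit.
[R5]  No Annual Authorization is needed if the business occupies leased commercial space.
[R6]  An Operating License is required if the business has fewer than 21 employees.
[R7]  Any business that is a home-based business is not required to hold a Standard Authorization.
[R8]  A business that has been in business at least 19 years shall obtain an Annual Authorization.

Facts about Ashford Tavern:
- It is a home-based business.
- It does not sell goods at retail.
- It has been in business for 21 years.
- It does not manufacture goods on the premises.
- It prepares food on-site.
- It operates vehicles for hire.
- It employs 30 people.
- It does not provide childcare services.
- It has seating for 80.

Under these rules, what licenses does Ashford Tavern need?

[R1] seating 80 ≥ 68; does not provide childcare services → General Business Authorization not required.
[R2] operates vehicles for hire → Standard Authorization required.
[R3] does not provide childcare services → Childcare License not required.
[R4] prepares food on-site; is a home-based business (not: occupies leased commercial space) → Food Service Permit not required.
[R5] is a home-based business (not: occupies leased commercial space) → Annual Authorization exemption does not apply.
[R6] employees 30 ≥ 21 → Operating License not required.
[R7] is a home-based business → exempt from Standard Authorization.
[R8] years in business 21 ≥ 19 → Annual Authorization required.

Annual Authorization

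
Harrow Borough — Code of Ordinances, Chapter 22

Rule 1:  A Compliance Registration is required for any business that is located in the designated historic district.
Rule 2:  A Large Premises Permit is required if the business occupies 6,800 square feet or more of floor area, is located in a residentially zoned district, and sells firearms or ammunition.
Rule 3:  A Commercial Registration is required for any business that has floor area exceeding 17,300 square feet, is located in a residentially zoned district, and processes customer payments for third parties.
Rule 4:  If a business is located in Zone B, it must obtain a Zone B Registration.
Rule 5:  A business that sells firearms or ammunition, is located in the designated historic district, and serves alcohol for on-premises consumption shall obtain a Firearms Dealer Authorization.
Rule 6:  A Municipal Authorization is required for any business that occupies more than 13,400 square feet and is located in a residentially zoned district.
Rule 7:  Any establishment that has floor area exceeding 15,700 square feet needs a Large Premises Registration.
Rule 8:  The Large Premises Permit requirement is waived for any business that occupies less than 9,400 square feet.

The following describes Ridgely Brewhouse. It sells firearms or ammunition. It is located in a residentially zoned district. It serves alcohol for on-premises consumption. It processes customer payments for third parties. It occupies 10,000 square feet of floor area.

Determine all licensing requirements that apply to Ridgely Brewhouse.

Large Premises Permit

Rule 1: is located in a residentially zoned district (not: is located in the designated historic district) → Compliance Registration not required.
Rule 2: floor area 10,000 square feet ≥ 6,800 square feet; is located in a residentially zoned district; sells firearms or ammunition → Large Premises Permit required.
Rule 3: floor area 10,000 square feet ≤ 17,300 square feet; is located in a residentially zoned district; processes customer payments for third parties → Commercial Registration not required.
Rule 4: is located in a residentially zoned district (not: is located in Zone B) → Zone B Registration not required.
Rule 5: sells firearms or ammunition; is located in a residentially zoned district (not: is located in the designated historic district); serves alcohol for on-premises consumption → Firearms Dealer Authorization not required.
Rule 6: floor area 10,000 square feet ≤ 13,400 square feet; is located in a residentially zoned district → Municipal Authorization not required.
Rule 7: floor area 10,000 square feet ≤ 15,700 square feet → Large Premises Registration not required.
Rule 8: floor area 10,000 square feet ≥ 9,400 square feet → Large Premises Permit exemption does not apply.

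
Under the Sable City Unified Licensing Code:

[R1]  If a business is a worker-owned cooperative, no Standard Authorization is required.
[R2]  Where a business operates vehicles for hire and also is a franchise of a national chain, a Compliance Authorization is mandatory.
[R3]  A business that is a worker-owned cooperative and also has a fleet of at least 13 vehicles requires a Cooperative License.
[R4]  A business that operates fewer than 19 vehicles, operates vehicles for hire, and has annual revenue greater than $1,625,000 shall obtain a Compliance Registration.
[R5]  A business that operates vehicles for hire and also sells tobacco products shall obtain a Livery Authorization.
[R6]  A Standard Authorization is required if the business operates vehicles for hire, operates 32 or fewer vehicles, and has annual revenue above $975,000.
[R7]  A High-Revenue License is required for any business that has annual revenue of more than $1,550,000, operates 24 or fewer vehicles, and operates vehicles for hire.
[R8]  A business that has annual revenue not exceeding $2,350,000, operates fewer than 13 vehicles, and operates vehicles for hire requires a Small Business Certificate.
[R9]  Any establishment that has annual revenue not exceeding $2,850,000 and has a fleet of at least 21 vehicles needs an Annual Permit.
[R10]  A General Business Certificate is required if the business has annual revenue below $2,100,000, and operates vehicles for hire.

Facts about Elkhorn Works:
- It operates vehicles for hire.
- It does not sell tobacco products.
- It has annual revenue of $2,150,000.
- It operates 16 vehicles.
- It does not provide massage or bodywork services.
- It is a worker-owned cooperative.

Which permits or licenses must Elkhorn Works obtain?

Compliance Registration, Cooperative License, High-Revenue License

[R1] is a worker-owned cooperative → exempt from Standard Authorization.
[R2] operates vehicles for hire; is a worker-owned cooperative (not: is a franchise of a national chain) → Compliance Authorization not required.
[R3] is a worker-owned cooperative; vehicles 16 ≥ 13 → Cooperative License required.
[R4] vehicles 16 < 19; operates vehicles for hire; revenue $2,150,000 > $1,625,000 → Compliance Registration required.
[R5] operates vehicles for hire; does not sell tobacco products → Livery Authorization not required.
[R6] operates vehicles for hire; vehicles 16 ≤ 32; revenue $2,150,000 > $975,000 → Standard Authorization required.
[R7] revenue $2,150,000 > $1,550,000; vehicles 16 ≤ 24; operates vehicles for hire → High-Revenue License required.
[R8] revenue $2,150,000 ≤ $2,350,000; vehicles 16 ≥ 13; operates vehicles for hire → Small Business Certificate not required.
[R9] revenue $2,150,000 ≤ $2,850,000; vehicles 16 < 21 → Annual Permit not required.
[R10] revenue $2,150,000 ≥ $2,100,000; operates vehicles for hire → General Business Certificate not required.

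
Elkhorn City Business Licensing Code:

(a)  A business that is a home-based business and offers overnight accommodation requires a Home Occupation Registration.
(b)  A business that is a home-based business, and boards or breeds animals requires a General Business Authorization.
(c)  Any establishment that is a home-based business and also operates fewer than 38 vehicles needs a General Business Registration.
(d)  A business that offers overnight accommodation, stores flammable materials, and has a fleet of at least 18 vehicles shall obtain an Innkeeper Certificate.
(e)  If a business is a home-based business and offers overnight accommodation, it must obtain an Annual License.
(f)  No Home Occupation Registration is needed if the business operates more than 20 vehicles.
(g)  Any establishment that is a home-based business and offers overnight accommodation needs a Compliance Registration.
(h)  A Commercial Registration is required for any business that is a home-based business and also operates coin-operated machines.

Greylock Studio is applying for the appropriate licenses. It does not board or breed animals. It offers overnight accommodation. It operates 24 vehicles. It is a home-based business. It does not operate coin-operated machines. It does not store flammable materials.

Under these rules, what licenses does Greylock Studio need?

Annual License, Compliance Registration, General Business Registration

(a) is a home-based business; offers overnight accommodation → Home Occupation Registration required.
(b) is a home-based business; does not board or breed animals → General Business Authorization not required.
(c) is a home-based business; vehicles 24 < 38 → General Business Registration required.
(d) offers overnight accommodation; does not store flammable materials; vehicles 24 ≥ 18 → Innkeeper Certificate not required.
(e) is a home-based business; offers overnight accommodation → Annual License required.
(f) vehicles 24 > 20 → exempt from Home Occupation Registration.
(g) is a home-based business; offers overnight accommodation → Compliance Registration required.
(h) is a home-based business; does not operate coin-operated machines → Commercial Registration not required.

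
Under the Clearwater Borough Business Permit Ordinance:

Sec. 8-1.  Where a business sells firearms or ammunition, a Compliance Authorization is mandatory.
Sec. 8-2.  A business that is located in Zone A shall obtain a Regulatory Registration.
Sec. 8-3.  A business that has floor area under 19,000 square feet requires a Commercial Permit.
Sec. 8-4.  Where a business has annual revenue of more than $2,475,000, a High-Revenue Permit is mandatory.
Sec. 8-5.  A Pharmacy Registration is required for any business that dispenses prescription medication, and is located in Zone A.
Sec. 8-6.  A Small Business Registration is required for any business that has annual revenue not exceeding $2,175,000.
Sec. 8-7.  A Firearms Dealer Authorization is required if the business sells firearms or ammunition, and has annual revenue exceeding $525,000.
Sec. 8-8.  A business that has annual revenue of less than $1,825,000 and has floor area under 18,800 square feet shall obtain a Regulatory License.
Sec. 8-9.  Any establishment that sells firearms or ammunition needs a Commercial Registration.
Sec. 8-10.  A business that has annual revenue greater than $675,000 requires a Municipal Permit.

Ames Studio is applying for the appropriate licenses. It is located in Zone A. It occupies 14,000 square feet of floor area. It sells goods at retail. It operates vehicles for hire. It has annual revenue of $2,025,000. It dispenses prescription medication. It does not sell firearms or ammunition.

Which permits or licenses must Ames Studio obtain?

Sec. 8-1. does not sell firearms or ammunition → Compliance Authorization not required.
Sec. 8-2. is located in Zone A → Regulatory Registration required.
Sec. 8-3. floor area 14,000 square feet < 19,000 square feet → Commercial Permit required.
Sec. 8-4. revenue $2,025,000 ≤ $2,475,000 → High-Revenue Permit not required.
Sec. 8-5. dispenses prescription medication; is located in Zone A → Pharmacy Registration required.
Sec. 8-6. revenue $2,025,000 ≤ $2,175,000 → Small Business Registration required.
Sec. 8-7. does not sell firearms or ammunition; revenue $2,025,000 > $525,000 → Firearms Dealer Authorization not required.
Sec. 8-8. revenue $2,025,000 ≥ $1,825,000; floor area 14,000 square feet < 18,800 square feet → Regulatory License not required.
Sec. 8-9. does not sell firearms or ammunition → Commercial Registration not required.
Sec. 8-10. revenue $2,025,000 > $675,000 → Municipal Permit required.

Commercial Permit, Municipal Permit, Pharmacy Registration, Regulatory Registration, Small Business Registration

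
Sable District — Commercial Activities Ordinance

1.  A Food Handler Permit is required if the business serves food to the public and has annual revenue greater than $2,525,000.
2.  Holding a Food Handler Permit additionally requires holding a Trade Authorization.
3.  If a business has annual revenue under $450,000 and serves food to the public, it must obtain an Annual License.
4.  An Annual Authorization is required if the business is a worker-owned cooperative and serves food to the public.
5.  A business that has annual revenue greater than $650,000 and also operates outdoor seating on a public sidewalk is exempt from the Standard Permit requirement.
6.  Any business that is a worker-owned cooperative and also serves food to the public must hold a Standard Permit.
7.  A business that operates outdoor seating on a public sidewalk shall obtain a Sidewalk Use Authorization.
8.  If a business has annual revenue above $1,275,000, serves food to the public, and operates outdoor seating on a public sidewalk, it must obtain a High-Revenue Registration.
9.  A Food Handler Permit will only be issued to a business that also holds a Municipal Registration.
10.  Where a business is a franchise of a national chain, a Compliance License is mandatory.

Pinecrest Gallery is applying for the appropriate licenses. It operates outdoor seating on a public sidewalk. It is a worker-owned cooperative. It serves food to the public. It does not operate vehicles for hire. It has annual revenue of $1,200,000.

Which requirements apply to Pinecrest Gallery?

Annual Authorization, Sidewalk Use Authorization

1. serves food to the public; revenue $1,200,000 ≤ $2,525,000 → Food Handler Permit not required.
2. Food Handler Permit is not required → no effect.
3. revenue $1,200,000 ≥ $450,000; serves food to the public → Annual License not required.
4. is a worker-owned cooperative; serves food to the public → Annual Authorization required.
5. revenue $1,200,000 > $650,000; operates outdoor seating on a public sidewalk → exempt from Standard Permit.
6. is a worker-owned cooperative; serves food to the public → Standard Permit required.
7. operates outdoor seating on a public sidewalk → Sidewalk Use Authorization required.
8. revenue $1,200,000 ≤ $1,275,000; serves food to the public; operates outdoor seating on a public sidewalk → High-Revenue Registration not required.
9. Food Handler Permit is not required → no effect.
10. is a worker-owned cooperative (not: is a franchise of a national chain) → Compliance License not required.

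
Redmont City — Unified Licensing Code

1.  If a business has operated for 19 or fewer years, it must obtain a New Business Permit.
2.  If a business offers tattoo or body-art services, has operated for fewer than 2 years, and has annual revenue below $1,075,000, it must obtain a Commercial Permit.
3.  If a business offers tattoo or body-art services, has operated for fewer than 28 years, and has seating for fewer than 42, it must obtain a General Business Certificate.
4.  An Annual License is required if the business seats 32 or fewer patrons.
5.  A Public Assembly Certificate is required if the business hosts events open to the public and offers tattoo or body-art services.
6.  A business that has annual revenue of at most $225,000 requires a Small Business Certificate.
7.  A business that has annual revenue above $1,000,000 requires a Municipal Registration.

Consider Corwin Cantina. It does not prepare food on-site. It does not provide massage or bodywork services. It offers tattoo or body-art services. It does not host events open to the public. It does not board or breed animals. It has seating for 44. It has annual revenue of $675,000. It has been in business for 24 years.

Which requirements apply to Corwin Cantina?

1. years in business 24 > 19 → New Business Permit not required.
2. offers tattoo or body-art services; years in business 24 ≥ 2; revenue $675,000 < $1,075,000 → Commercial Permit not required.
3. offers tattoo or body-art services; years in business 24 < 28; seating 44 ≥ 42 → General Business Certificate not required.
4. seating 44 > 32 → Annual License not required.
5. does not host events open to the public; offers tattoo or body-art services → Public Assembly Certificate not required.
6. revenue $675,000 > $225,000 → Small Business Certificate not required.
7. revenue $675,000 ≤ $1,000,000 → Municipal Registration not required.

None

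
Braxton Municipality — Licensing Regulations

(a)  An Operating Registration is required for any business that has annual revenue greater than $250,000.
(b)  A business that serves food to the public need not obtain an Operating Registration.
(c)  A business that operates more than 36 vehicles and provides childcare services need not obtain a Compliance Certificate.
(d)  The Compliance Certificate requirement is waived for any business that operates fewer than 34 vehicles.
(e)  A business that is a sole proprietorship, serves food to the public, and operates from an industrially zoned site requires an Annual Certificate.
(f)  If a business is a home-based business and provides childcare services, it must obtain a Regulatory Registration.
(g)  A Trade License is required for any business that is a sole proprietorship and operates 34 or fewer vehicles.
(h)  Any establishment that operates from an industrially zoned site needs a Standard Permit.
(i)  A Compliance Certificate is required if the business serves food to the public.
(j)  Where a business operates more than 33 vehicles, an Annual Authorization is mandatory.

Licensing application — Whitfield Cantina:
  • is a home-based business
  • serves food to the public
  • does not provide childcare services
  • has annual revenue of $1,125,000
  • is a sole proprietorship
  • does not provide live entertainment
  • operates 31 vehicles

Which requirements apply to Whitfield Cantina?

Trade License

(a) revenue $1,125,000 > $250,000 → Operating Registration required.
(b) serves food to the public → exempt from Operating Registration.
(c) vehicles 31 ≤ 36; does not provide childcare services → Compliance Certificate exemption does not apply.
(d) vehicles 31 < 34 → exempt from Compliance Certificate.
(e) is a sole proprietorship; serves food to the public; is a home-based business (not: operates from an industrially zoned site) → Annual Certificate not required.
(f) is a home-based business; does not provide childcare services → Regulatory Registration not required.
(g) is a sole proprietorship; vehicles 31 ≤ 34 → Trade License required.
(h) is a home-based business (not: operates from an industrially zoned site) → Standard Permit not required.
(i) serves food to the public → Compliance Certificate required.
(j) vehicles 31 ≤ 33 → Annual Authorization not required.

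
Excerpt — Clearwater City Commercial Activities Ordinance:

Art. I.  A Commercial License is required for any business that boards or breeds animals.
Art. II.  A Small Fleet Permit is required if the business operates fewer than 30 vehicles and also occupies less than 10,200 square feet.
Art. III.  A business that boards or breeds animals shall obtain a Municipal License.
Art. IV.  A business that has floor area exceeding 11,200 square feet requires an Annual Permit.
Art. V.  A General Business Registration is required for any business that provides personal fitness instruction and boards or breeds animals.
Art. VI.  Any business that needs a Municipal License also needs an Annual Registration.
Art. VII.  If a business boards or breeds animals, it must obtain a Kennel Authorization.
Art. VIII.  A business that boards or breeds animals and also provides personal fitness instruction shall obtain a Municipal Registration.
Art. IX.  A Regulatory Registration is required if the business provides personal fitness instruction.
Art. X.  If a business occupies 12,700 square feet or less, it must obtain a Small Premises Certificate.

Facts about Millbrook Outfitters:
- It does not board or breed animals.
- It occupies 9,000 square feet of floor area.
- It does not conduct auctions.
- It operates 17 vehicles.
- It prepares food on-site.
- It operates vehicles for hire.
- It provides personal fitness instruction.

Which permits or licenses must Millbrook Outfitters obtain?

Regulatory Registration, Small Fleet Permit, Small Premises Certificate

Art. I. does not board or breed animals → Commercial License not required.
Art. II. vehicles 17 < 30; floor area 9,000 square feet < 10,200 square feet → Small Fleet Permit required.
Art. III. does not board or breed animals → Municipal License not required.
Art. IV. floor area 9,000 square feet ≤ 11,200 square feet → Annual Permit not required.
Art. V. provides personal fitness instruction; does not board or breed animals → General Business Registration not required.
Art. VI. Municipal License is not required → no effect.
Art. VII. does not board or breed animals → Kennel Authorization not required.
Art. VIII. does not board or breed animals; provides personal fitness instruction → Municipal Registration not required.
Art. IX. provides personal fitness instruction → Regulatory Registration required.
Art. X. floor area 9,000 square feet ≤ 12,700 square feet → Small Premises Certificate required.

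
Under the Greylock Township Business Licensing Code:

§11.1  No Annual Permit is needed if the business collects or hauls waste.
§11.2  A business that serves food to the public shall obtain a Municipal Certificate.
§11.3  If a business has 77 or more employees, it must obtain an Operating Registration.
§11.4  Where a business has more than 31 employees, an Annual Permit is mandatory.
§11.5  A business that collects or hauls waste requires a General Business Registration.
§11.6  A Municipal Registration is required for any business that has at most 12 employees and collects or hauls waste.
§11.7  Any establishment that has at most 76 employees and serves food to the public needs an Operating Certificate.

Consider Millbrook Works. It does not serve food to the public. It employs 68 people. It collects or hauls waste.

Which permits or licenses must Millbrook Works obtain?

§11.1 collects or hauls waste → exempt from Annual Permit.
§11.2 does not serve food to the public → Municipal Certificate not required.
§11.3 employees 68 < 77 → Operating Registration not required.
§11.4 employees 68 > 31 → Annual Permit required.
§11.5 collects or hauls waste → General Business Registration required.
§11.6 employees 68 > 12; collects or hauls waste → Municipal Registration not required.
§11.7 employees 68 ≤ 76; does not serve food to the public → Operating Certificate not required.

General Business Registration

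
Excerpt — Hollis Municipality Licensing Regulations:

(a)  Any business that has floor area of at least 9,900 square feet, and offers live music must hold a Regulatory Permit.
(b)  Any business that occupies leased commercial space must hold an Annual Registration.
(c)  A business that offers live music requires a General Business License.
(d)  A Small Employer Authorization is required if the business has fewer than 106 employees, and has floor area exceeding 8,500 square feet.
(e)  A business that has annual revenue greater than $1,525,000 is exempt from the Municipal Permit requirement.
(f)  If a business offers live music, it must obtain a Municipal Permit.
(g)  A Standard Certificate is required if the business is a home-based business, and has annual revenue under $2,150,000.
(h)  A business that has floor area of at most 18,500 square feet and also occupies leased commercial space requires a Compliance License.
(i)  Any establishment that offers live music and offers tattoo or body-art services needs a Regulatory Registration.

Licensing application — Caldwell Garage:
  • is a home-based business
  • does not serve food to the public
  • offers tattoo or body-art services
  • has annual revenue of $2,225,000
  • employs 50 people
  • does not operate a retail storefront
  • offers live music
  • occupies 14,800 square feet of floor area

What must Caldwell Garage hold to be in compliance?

General Business License, Regulatory Permit, Regulatory Registration, Small Employer Authorization

(a) floor area 14,800 square feet ≥ 9,900 square feet; offers live music → Regulatory Permit required.
(b) is a home-based business (not: occupies leased commercial space) → Annual Registration not required.
(c) offers live music → General Business License required.
(d) employees 50 < 106; floor area 14,800 square feet > 8,500 square feet → Small Employer Authorization required.
(e) revenue $2,225,000 > $1,525,000 → exempt from Municipal Permit.
(f) offers live music → Municipal Permit required.
(g) is a home-based business; revenue $2,225,000 ≥ $2,150,000 → Standard Certificate not required.
(h) floor area 14,800 square feet ≤ 18,500 square feet; is a home-based business (not: occupies leased commercial space) → Compliance License not required.
(i) offers live music; offers tattoo or body-art services → Regulatory Registration required.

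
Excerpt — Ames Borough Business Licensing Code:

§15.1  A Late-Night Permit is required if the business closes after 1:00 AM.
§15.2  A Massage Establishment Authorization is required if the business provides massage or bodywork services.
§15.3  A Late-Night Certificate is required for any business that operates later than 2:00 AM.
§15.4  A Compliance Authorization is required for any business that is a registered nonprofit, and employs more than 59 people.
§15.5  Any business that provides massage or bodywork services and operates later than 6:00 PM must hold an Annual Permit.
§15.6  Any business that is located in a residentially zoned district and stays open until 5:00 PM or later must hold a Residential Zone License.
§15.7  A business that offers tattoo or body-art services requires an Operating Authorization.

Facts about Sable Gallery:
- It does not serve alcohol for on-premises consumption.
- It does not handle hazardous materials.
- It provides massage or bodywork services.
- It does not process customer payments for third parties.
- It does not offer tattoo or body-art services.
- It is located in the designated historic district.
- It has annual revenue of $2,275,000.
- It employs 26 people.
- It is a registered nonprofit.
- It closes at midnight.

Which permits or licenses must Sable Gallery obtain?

§15.1 closes midnight, at/before 1:00 AM → Late-Night Permit not required.
§15.2 provides massage or bodywork services → Massage Establishment Authorization required.
§15.3 closes midnight, at/before 2:00 AM → Late-Night Certificate not required.
§15.4 is a registered nonprofit; employees 26 ≤ 59 → Compliance Authorization not required.
§15.5 provides massage or bodywork services; closes midnight, after 6:00 PM → Annual Permit required.
§15.6 is located in the designated historic district (not: is located in a residentially zoned district); closes midnight, after 5:00 PM → Residential Zone License not required.
§15.7 does not offer tattoo or body-art services → Operating Authorization not required.

Annual Permit, Massage Establishment Authorization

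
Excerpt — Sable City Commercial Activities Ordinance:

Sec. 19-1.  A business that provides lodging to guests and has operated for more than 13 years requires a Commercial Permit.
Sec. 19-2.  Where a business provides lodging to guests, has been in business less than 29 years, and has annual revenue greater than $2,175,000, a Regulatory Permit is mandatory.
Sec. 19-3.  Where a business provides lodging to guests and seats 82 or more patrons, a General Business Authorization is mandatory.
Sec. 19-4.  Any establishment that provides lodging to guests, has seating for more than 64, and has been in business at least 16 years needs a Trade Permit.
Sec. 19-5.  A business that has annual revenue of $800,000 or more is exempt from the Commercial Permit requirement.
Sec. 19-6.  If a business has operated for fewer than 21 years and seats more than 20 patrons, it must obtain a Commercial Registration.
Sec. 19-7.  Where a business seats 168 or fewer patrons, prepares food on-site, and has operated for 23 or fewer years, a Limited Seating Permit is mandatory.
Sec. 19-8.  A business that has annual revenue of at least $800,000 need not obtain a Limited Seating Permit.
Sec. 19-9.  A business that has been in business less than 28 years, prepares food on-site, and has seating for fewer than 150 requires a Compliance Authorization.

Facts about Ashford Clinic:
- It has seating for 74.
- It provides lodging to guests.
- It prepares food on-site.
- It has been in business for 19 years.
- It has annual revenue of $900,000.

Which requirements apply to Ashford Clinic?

Sec. 19-1. provides lodging to guests; years in business 19 > 13 → Commercial Permit required.
Sec. 19-2. provides lodging to guests; years in business 19 < 29; revenue $900,000 ≤ $2,175,000 → Regulatory Permit not required.
Sec. 19-3. provides lodging to guests; seating 74 < 82 → General Business Authorization not required.
Sec. 19-4. provides lodging to guests; seating 74 > 64; years in business 19 ≥ 16 → Trade Permit required.
Sec. 19-5. revenue $900,000 ≥ $800,000 → exempt from Commercial Permit.
Sec. 19-6. years in business 19 < 21; seating 74 > 20 → Commercial Registration required.
Sec. 19-7. seating 74 ≤ 168; prepares food on-site; years in business 19 ≤ 23 → Limited Seating Permit required.
Sec. 19-8. revenue $900,000 ≥ $800,000 → exempt from Limited Seating Permit.
Sec. 19-9. years in business 19 < 28; prepares food on-site; seating 74 < 150 → Compliance Authorization required.

Commercial Registration, Compliance Authorization, Trade Permit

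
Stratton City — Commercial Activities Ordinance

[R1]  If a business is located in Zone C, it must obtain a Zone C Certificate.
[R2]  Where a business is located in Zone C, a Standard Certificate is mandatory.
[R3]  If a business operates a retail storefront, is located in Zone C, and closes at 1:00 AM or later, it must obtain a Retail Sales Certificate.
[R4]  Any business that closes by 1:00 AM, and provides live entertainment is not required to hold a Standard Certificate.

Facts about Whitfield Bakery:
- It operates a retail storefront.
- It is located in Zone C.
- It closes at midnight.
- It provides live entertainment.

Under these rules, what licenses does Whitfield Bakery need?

[R1] is located in Zone C → Zone C Certificate required.
[R2] is located in Zone C → Standard Certificate required.
[R3] operates a retail storefront; is located in Zone C; closes midnight, at/before 1:00 AM → Retail Sales Certificate not required.
[R4] closes midnight, at/before 1:00 AM; provides live entertainment → exempt from Standard Certificate.

Zone C Certificate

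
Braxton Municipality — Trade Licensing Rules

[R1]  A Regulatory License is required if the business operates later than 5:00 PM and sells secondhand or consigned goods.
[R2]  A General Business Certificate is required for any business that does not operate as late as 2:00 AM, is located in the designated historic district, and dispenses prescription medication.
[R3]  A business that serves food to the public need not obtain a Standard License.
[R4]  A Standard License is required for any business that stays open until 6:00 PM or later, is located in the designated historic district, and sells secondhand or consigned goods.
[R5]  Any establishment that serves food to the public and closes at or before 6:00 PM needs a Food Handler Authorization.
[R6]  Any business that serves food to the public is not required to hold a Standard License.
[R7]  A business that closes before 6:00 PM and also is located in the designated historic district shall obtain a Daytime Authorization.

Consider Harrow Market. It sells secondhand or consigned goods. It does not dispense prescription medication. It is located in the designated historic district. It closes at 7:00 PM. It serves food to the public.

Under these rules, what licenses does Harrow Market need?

Regulatory License

[R1] closes 7:00 PM, after 5:00 PM; sells secondhand or consigned goods → Regulatory License required.
[R2] closes 7:00 PM, at/before 2:00 AM; is located in the designated historic district; does not dispense prescription medication → General Business Certificate not required.
[R3] serves food to the public → exempt from Standard License.
[R4] closes 7:00 PM, after 6:00 PM; is located in the designated historic district; sells secondhand or consigned goods → Standard License required.
[R5] serves food to the public; closes 7:00 PM, after 6:00 PM → Food Handler Authorization not required.
[R6] serves food to the public → exempt from Standard License.
[R7] closes 7:00 PM, after 6:00 PM; is located in the designated historic district → Daytime Authorization not required.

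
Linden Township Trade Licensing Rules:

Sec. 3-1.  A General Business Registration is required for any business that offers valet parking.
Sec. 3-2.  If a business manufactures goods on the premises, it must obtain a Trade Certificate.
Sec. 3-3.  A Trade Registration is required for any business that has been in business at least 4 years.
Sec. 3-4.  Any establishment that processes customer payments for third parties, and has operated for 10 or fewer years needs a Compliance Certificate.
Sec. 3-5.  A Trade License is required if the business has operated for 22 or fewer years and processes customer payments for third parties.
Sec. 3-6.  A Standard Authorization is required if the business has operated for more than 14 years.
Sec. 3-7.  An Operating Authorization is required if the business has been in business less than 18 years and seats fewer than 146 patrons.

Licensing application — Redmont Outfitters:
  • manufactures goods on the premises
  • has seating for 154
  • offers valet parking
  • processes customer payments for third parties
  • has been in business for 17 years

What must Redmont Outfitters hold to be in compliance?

Sec. 3-1. offers valet parking → General Business Registration required.
Sec. 3-2. manufactures goods on the premises → Trade Certificate required.
Sec. 3-3. years in business 17 ≥ 4 → Trade Registration required.
Sec. 3-4. processes customer payments for third parties; years in business 17 > 10 → Compliance Certificate not required.
Sec. 3-5. years in business 17 ≤ 22; processes customer payments for third parties → Trade License required.
Sec. 3-6. years in business 17 > 14 → Standard Authorization required.
Sec. 3-7. years in business 17 < 18; seating 154 ≥ 146 → Operating Authorization not required.

General Business Registration, Standard Authorization, Trade Certificate, Trade License, Trade Registration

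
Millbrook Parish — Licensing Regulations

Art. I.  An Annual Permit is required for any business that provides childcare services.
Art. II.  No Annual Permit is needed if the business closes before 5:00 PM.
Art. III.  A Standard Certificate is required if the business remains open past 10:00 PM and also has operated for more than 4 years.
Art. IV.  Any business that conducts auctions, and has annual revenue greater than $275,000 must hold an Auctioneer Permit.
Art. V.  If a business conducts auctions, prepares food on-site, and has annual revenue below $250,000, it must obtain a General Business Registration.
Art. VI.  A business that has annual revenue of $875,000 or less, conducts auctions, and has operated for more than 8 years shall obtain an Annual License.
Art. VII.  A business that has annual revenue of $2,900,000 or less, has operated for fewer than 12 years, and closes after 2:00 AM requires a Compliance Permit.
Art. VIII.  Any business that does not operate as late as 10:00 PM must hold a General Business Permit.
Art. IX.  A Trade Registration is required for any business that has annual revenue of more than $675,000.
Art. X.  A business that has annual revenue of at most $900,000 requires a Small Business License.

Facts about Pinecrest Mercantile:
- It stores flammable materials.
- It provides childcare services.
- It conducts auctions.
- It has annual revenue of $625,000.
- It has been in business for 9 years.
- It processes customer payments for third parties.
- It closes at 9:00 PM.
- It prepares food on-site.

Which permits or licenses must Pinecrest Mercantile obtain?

Art. I. provides childcare services → Annual Permit required.
Art. II. closes 9:00 PM, after 5:00 PM → Annual Permit exemption does not apply.
Art. III. closes 9:00 PM, at/before 10:00 PM; years in business 9 > 4 → Standard Certificate not required.
Art. IV. conducts auctions; revenue $625,000 > $275,000 → Auctioneer Permit required.
Art. V. conducts auctions; prepares food on-site; revenue $625,000 ≥ $250,000 → General Business Registration not required.
Art. VI. revenue $625,000 ≤ $875,000; conducts auctions; years in business 9 > 8 → Annual License required.
Art. VII. revenue $625,000 ≤ $2,900,000; years in business 9 < 12; closes 9:00 PM, at/before 2:00 AM → Compliance Permit not required.
Art. VIII. closes 9:00 PM, at/before 10:00 PM → General Business Permit required.
Art. IX. revenue $625,000 ≤ $675,000 → Trade Registration not required.
Art. X. revenue $625,000 ≤ $900,000 → Small Business License required.

Annual License, Annual Permit, Auctioneer Permit, General Business Permit, Small Business License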